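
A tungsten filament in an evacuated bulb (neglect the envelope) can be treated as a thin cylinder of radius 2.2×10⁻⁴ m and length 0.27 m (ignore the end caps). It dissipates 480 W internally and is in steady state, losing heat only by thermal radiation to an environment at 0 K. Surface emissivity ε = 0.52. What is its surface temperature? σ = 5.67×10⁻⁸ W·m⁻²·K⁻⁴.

T ≈ 2570 K

Steady state: internal power = radiated power, P = εσA T⁴.
Radiating area A = 2πrL = 3.732×10⁻⁴ m².
T⁴ = P/(εσA) = 480/(0.52·5.67×10⁻⁸·3.732×10⁻⁴) = 4.362×10¹³ K⁴.
T = (4.362×10¹³)^(1/4).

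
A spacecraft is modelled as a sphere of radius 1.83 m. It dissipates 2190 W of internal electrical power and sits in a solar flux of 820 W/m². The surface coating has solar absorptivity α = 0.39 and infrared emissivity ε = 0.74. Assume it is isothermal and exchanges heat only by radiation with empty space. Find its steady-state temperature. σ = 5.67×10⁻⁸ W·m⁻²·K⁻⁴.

T ≈ 237 K

At steady state, absorbed solar power + internal power = radiated power.
Absorbed: α·S·A_cross = 0.39·820·10.52 = 3365 W (cross-section πr²).
Total input = 3365 + 2190 = 5555 W.
Radiated: εσ·A_surf·T⁴ with A_surf = 4πr² = 42.08 m².
T⁴ = 5555/(0.74·5.67×10⁻⁸·42.08) = 3.146×10⁹ K⁴.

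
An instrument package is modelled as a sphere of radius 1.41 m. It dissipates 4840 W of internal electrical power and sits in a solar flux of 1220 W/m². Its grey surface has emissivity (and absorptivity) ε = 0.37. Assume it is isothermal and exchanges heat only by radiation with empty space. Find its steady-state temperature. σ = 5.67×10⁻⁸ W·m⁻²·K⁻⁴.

T ≈ 348 K

At steady state, absorbed solar power + internal power = radiated power.
Absorbed: α·S·A_cross = 0.37·1220·6.246 = 2819 W (cross-section πr²).
Total input = 2819 + 4840 = 7659 W.
Radiated: εσ·A_surf·T⁴ with A_surf = 4πr² = 24.98 m².
T⁴ = 7659/(0.37·5.67×10⁻⁸·24.98) = 1.461×10¹⁰ K⁴.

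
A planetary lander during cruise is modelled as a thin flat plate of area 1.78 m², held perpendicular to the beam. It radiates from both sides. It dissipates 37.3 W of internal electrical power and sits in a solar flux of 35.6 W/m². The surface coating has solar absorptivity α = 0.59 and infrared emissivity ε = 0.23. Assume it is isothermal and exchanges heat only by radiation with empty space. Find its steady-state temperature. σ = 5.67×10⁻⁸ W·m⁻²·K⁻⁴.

T ≈ 200 K

At steady state, absorbed solar power + internal power = radiated power.
Absorbed: α·S·A_cross = 0.59·35.6·1.780 = 37.39 W (cross-section A).
Total input = 37.39 + 37.3 = 74.69 W.
Radiated: εσ·A_surf·T⁴ with A_surf = 2A = 3.560 m².
T⁴ = 74.69/(0.23·5.67×10⁻⁸·3.560) = 1.609×10⁹ K⁴.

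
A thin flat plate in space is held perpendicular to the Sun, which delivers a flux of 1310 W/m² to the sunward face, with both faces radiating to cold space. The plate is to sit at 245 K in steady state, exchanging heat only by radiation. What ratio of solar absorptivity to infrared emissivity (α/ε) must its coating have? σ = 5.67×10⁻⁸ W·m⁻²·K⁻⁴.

Balance: αS·A = εσ·2A·T⁴ ⇒ α/ε = 2σT⁴/S.
α/ε = 2·5.67×10⁻⁸·(245)⁴/1310 = 2·5.67×10⁻⁸·3.603×10⁹/1310.

α/ε ≈ 0.312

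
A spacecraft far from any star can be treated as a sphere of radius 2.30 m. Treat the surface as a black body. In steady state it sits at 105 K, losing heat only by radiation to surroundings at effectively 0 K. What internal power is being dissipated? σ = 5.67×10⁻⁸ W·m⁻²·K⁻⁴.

Steady state: P = εσA T⁴.
A = 4πr² = 66.48 m²; T⁴ = (105)⁴ = 1.216×10⁸ K⁴.
P = 1.0 × 5.67×10⁻⁸ × 66.48 × 1.216×10⁸.

P ≈ 458 W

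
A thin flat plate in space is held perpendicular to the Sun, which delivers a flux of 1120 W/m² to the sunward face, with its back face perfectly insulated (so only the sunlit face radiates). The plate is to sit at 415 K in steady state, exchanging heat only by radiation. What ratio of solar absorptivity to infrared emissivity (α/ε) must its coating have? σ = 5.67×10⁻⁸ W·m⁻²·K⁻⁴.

Balance: αS·A = εσ·1A·T⁴ ⇒ α/ε = σT⁴/S.
α/ε = 5.67×10⁻⁸·(415)⁴/1120 = 5.67×10⁻⁸·2.966×10¹⁰/1120.

α/ε ≈ 1.50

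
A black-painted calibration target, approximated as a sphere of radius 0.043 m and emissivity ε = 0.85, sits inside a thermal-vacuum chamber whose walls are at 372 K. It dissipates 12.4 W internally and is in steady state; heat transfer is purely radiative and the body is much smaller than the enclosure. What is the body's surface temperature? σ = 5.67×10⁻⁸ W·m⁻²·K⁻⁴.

T ≈ 417 K

For a small grey body in a large enclosure, net radiated power = εσA(T⁴ − T_w⁴).
Steady state: P = εσA(T⁴ − T_w⁴) with A = 4πr² = 0.02324 m².
T⁴ = P/(εσA) + T_w⁴ = 12.4/(0.85·5.67×10⁻⁸·0.02324) + (372)⁴
    = 1.107×10¹⁰ + 1.915×10¹⁰ = 3.022×10¹⁰ K⁴.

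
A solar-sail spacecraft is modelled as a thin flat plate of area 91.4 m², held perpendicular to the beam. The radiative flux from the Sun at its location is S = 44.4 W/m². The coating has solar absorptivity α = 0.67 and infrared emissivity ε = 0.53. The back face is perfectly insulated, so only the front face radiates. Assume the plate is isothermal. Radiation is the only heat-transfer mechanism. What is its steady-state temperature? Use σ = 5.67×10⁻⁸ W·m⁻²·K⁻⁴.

T ≈ 177 K

At equilibrium, absorbed power = emitted power.
Absorbing cross-section = A = 91.40 m²; emitting surface = A = 91.40 m² (ratio 1).
αS·A_cross = εσ·A_surf·T⁴  ⇒  T⁴ = αS/(ε·1σ).
T⁴ = 0.670·44.4/(0.53·1·5.67×10⁻⁸) = 9.899×10⁸ K⁴.
T = (9.899×10⁸)^(1/4).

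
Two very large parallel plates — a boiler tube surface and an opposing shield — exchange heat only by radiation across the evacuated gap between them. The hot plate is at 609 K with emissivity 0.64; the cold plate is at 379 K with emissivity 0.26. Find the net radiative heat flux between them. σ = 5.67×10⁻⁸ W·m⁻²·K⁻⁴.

q ≈ 1500 W/m²

For two infinite grey parallel plates, q = σ(T₁⁴ − T₂⁴)/(1/ε₁ + 1/ε₂ − 1).
T₁⁴ − T₂⁴ = 1.376×10¹¹ − 2.063×10¹⁰ = 1.169×10¹¹ K⁴.
1/ε₁ + 1/ε₂ − 1 = 1.562 + 3.846 − 1 = 4.409.
q = 5.67×10⁻⁸ × 1.169×10¹¹ / 4.409.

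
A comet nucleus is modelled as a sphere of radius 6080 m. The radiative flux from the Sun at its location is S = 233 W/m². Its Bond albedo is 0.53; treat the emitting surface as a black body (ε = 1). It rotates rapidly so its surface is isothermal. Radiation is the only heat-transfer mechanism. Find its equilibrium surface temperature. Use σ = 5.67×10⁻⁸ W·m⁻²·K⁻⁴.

At equilibrium, absorbed power = emitted power.
Absorbing cross-section = πr² = 1.161×10⁸ m²; emitting surface = 4πr² = 4.645×10⁸ m² (ratio 4).
(1−a)S·A_cross = εσ·A_surf·T⁴  ⇒  T⁴ = (1−a)S/(4σ).
T⁴ = 0.470·233/(4·5.67×10⁻⁸) = 4.828×10⁸ K⁴.
T = (4.828×10⁸)^(1/4).

T ≈ 148 K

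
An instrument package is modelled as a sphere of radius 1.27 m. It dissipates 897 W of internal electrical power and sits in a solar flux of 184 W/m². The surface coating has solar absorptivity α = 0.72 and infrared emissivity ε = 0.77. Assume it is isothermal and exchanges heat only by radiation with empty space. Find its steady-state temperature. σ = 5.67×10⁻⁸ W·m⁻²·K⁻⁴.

T ≈ 205 K

At steady state, absorbed solar power + internal power = radiated power.
Absorbed: α·S·A_cross = 0.72·184·5.067 = 671.3 W (cross-section πr²).
Total input = 671.3 + 897 = 1568 W.
Radiated: εσ·A_surf·T⁴ with A_surf = 4πr² = 20.27 m².
T⁴ = 1568/(0.77·5.67×10⁻⁸·20.27) = 1.772×10⁹ K⁴.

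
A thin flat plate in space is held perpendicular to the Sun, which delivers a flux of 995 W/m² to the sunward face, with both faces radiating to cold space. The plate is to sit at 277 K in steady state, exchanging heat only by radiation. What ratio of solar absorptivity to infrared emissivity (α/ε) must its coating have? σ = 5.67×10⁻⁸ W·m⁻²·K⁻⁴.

α/ε ≈ 0.671

Balance: αS·A = εσ·2A·T⁴ ⇒ α/ε = 2σT⁴/S.
α/ε = 2·5.67×10⁻⁸·(277)⁴/995 = 2·5.67×10⁻⁸·5.887×10⁹/995.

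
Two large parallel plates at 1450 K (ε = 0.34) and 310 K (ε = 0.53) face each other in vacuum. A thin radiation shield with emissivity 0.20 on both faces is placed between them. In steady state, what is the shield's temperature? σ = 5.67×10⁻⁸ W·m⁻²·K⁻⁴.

In steady state the net flux on the hot side equals that on the cold side.
σ(T₁⁴−T_s⁴)/D₁ = σ(T_s⁴−T₂⁴)/D₂, with D₁ = 1/ε₁+1/ε_s−1 = 6.941, D₂ = 1/ε_s+1/ε₂−1 = 5.887.
Solve for T_s⁴: T_s⁴ = (D₂·T₁⁴ + D₁·T₂⁴)/(D₁+D₂) = 2.034×10¹² K⁴.

T_s ≈ 1190 K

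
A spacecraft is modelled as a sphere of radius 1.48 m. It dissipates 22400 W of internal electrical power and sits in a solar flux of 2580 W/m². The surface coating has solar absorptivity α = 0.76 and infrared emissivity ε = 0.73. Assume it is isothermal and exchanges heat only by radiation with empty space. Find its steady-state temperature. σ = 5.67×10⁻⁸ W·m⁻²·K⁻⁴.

At steady state, absorbed solar power + internal power = radiated power.
Absorbed: α·S·A_cross = 0.76·2580·6.881 = 13490 W (cross-section πr²).
Total input = 13490 + 22400 = 35890 W.
Radiated: εσ·A_surf·T⁴ with A_surf = 4πr² = 27.53 m².
T⁴ = 35890/(0.73·5.67×10⁻⁸·27.53) = 3.150×10¹⁰ K⁴.

T ≈ 421 K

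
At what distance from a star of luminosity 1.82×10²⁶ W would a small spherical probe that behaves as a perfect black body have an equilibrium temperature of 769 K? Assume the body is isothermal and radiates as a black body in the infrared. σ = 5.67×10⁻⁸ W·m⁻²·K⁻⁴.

For an isothermal black-emitting sphere, (1−a)S·πr² = σ·4πr²·T⁴ ⇒ S = 4σT⁴/(1−a).
S = 4·5.67×10⁻⁸·(769)⁴/1.00 = 79310 W/m².
Flux falls as S = L/(4πd²), so d = √(L/(4πS)) = √(1.82×10²⁶/(4π·79310)).

d ≈ 1.35×10¹⁰ m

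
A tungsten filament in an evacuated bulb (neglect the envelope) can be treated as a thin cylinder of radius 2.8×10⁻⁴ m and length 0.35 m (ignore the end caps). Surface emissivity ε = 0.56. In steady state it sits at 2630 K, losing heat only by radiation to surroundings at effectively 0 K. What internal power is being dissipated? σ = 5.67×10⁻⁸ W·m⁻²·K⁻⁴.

Steady state: P = εσA T⁴.
A = 2πrL = 6.158×10⁻⁴ m²; T⁴ = (2630)⁴ = 4.784×10¹³ K⁴.
P = 0.56 × 5.67×10⁻⁸ × 6.158×10⁻⁴ × 4.784×10¹³.

P ≈ 935 W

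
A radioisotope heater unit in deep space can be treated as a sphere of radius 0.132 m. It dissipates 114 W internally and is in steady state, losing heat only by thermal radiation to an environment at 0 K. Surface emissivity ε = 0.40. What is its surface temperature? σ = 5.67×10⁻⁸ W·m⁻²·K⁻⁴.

Steady state: internal power = radiated power, P = εσA T⁴.
Radiating area A = 4πr² = 0.2190 m².
T⁴ = P/(εσA) = 114/(0.40·5.67×10⁻⁸·0.2190) = 2.296×10¹⁰ K⁴.
T = (2.296×10¹⁰)^(1/4).

T ≈ 389 K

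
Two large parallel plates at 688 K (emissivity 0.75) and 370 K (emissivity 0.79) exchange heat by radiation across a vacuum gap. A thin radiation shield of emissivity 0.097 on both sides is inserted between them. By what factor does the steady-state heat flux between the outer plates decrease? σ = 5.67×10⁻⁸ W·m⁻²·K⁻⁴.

Without shield: q₀ = σΔ(T⁴)/(1/ε₁+1/ε₂−1) with denominator 1.599.
With shield the two gaps are in series; the resistances add: (1/ε₁+1/ε_s−1)+(1/ε_s+1/ε₂−1) = 10.64+10.58 = 21.22.
Heat-flux ratio q₀/q = 21.22/1.599.

factor ≈ 13.3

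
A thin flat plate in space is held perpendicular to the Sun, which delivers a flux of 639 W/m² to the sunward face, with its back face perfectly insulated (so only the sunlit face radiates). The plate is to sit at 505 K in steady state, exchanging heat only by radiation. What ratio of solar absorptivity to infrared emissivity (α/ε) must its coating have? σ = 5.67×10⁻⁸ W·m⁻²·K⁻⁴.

α/ε ≈ 5.77

Balance: αS·A = εσ·1A·T⁴ ⇒ α/ε = σT⁴/S.
α/ε = 5.67×10⁻⁸·(505)⁴/639 = 5.67×10⁻⁸·6.504×10¹⁰/639.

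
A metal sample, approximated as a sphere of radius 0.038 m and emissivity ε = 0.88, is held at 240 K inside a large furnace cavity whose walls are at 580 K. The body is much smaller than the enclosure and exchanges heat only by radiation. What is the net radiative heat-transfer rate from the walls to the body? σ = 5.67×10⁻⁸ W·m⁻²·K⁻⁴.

For a small grey body in a large enclosure: P_net = εσA(T_body⁴ − T_wall⁴).
A = 4πr² = 0.01815 m²; T_body⁴ − T_wall⁴ = 3.318×10⁹ − 1.132×10¹¹ = -1.098×10¹¹ K⁴.
|P_net| = 0.88·5.67×10⁻⁸·0.01815·1.098×10¹¹.

P_net ≈ 99.5 W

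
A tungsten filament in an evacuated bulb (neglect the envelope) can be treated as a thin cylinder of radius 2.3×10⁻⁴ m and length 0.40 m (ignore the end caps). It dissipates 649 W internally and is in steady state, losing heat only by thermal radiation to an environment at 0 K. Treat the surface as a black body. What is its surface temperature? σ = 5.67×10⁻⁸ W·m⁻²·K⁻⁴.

T ≈ 2110 K

Steady state: internal power = radiated power, P = εσA T⁴.
Radiating area A = 2πrL = 5.781×10⁻⁴ m².
T⁴ = P/(εσA) = 649/(1.0·5.67×10⁻⁸·5.781×10⁻⁴) = 1.980×10¹³ K⁴.
T = (1.980×10¹³)^(1/4).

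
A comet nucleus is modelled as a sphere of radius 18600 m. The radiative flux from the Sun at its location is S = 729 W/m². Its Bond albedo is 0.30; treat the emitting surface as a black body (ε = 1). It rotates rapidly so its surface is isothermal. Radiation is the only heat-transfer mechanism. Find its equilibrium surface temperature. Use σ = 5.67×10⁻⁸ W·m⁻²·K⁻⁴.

T ≈ 218 K

At equilibrium, absorbed power = emitted power.
Absorbing cross-section = πr² = 1.087×10⁹ m²; emitting surface = 4πr² = 4.347×10⁹ m² (ratio 4).
(1−a)S·A_cross = εσ·A_surf·T⁴  ⇒  T⁴ = (1−a)S/(4σ).
T⁴ = 0.700·729/(4·5.67×10⁻⁸) = 2.250×10⁹ K⁴.
T = (2.250×10⁹)^(1/4).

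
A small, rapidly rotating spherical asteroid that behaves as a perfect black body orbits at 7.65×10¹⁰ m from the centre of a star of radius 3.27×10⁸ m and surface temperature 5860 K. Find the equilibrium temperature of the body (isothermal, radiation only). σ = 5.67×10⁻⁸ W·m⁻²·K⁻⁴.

T ≈ 271 K

The star's surface emits σT_*⁴; at distance d the flux is S = σT_*⁴(R_*/d)².
S = 5.67×10⁻⁸·(5860)⁴·(3.27×10⁸/7.65×10¹⁰)² = 1222 W/m².
For an isothermal sphere T⁴ = (1−a)S/(4σ) = 5.386×10⁹ K⁴.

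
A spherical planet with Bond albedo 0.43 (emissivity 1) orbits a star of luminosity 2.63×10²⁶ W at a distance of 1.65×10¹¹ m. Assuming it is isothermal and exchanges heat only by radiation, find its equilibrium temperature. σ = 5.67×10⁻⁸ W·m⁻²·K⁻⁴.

T ≈ 210 K

First find the stellar flux at distance d: S = L/(4πd²) = 2.63×10²⁶/(4π·(1.65×10¹¹)²) = 768.7 W/m².
For an isothermal sphere, absorbed (1−a)S·πr² = emitted σ·4πr²·T⁴, so T⁴ = (1−a)S/(4σ).
T⁴ = 0.570·768.7/(4·5.67×10⁻⁸) = 1.932×10⁹ K⁴.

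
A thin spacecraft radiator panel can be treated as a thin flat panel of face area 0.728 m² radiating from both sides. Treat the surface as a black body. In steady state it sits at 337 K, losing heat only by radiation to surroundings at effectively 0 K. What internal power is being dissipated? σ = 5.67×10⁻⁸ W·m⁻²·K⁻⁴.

Steady state: P = εσA T⁴.
A = 2·0.728 = 1.456 m²; T⁴ = (337)⁴ = 1.290×10¹⁰ K⁴.
P = 1.0 × 5.67×10⁻⁸ × 1.456 × 1.290×10¹⁰.

P ≈ 1060 W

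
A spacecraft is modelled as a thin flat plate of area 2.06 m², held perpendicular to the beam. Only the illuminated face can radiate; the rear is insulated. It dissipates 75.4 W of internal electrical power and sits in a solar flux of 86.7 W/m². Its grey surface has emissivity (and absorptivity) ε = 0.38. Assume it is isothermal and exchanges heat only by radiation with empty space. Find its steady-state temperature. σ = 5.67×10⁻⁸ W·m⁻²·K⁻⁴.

At steady state, absorbed solar power + internal power = radiated power.
Absorbed: α·S·A_cross = 0.38·86.7·2.060 = 67.87 W (cross-section A).
Total input = 67.87 + 75.4 = 143.3 W.
Radiated: εσ·A_surf·T⁴ with A_surf = A = 2.060 m².
T⁴ = 143.3/(0.38·5.67×10⁻⁸·2.060) = 3.228×10⁹ K⁴.

T ≈ 238 K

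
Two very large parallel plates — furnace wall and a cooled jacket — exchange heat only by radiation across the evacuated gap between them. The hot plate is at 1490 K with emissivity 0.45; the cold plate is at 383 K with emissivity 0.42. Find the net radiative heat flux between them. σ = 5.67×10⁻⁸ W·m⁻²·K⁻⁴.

q ≈ 77200 W/m²

For two infinite grey parallel plates, q = σ(T₁⁴ − T₂⁴)/(1/ε₁ + 1/ε₂ − 1).
T₁⁴ − T₂⁴ = 4.929×10¹² − 2.152×10¹⁰ = 4.907×10¹² K⁴.
1/ε₁ + 1/ε₂ − 1 = 2.222 + 2.381 − 1 = 3.603.
q = 5.67×10⁻⁸ × 4.907×10¹² / 3.603.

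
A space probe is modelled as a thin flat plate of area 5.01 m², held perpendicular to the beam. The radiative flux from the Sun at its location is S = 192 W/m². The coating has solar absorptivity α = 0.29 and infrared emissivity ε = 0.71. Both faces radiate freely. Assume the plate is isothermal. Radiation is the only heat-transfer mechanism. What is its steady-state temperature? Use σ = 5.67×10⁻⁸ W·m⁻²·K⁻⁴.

T ≈ 162 K

At equilibrium, absorbed power = emitted power.
Absorbing cross-section = A = 5.010 m²; emitting surface = 2A = 10.02 m² (ratio 2).
αS·A_cross = εσ·A_surf·T⁴  ⇒  T⁴ = αS/(ε·2σ).
T⁴ = 0.290·192/(0.71·2·5.67×10⁻⁸) = 6.916×10⁸ K⁴.
T = (6.916×10⁸)^(1/4).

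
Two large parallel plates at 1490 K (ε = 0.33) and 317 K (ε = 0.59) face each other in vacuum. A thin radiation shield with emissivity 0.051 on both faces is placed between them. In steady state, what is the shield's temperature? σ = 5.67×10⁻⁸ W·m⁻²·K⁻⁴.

In steady state the net flux on the hot side equals that on the cold side.
σ(T₁⁴−T_s⁴)/D₁ = σ(T_s⁴−T₂⁴)/D₂, with D₁ = 1/ε₁+1/ε_s−1 = 21.64, D₂ = 1/ε_s+1/ε₂−1 = 20.30.
Solve for T_s⁴: T_s⁴ = (D₂·T₁⁴ + D₁·T₂⁴)/(D₁+D₂) = 2.391×10¹² K⁴.

T_s ≈ 1240 K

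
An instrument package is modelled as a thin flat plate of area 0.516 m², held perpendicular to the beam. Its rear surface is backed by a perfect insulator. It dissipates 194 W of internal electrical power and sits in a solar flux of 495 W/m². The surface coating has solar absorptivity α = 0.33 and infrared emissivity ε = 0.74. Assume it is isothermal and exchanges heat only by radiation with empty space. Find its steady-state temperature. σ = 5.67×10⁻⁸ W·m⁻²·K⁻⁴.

At steady state, absorbed solar power + internal power = radiated power.
Absorbed: α·S·A_cross = 0.33·495·0.5160 = 84.29 W (cross-section A).
Total input = 84.29 + 194 = 278.3 W.
Radiated: εσ·A_surf·T⁴ with A_surf = A = 0.5160 m².
T⁴ = 278.3/(0.74·5.67×10⁻⁸·0.5160) = 1.285×10¹⁰ K⁴.

T ≈ 337 K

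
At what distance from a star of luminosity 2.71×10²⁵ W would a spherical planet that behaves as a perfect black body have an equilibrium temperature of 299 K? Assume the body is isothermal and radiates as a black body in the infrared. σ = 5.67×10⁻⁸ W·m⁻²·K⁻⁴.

d ≈ 3.45×10¹⁰ m

For an isothermal black-emitting sphere, (1−a)S·πr² = σ·4πr²·T⁴ ⇒ S = 4σT⁴/(1−a).
S = 4·5.67×10⁻⁸·(299)⁴/1.00 = 1813 W/m².
Flux falls as S = L/(4πd²), so d = √(L/(4πS)) = √(2.71×10²⁵/(4π·1813)).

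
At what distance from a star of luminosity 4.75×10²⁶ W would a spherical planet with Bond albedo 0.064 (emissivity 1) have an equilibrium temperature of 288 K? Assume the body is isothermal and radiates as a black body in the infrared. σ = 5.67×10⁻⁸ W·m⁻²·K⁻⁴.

d ≈ 1.51×10¹¹ m

For an isothermal black-emitting sphere, (1−a)S·πr² = σ·4πr²·T⁴ ⇒ S = 4σT⁴/(1−a).
S = 4·5.67×10⁻⁸·(288)⁴/0.936 = 1667 W/m².
Flux falls as S = L/(4πd²), so d = √(L/(4πS)) = √(4.75×10²⁶/(4π·1667)).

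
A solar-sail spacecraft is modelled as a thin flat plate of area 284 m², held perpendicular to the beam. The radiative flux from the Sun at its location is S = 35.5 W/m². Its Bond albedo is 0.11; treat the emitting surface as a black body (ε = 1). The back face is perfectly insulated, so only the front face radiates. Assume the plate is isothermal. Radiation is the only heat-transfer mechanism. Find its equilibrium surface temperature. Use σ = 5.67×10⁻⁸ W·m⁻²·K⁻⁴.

At equilibrium, absorbed power = emitted power.
Absorbing cross-section = A = 284.0 m²; emitting surface = A = 284.0 m² (ratio 1).
(1−a)S·A_cross = εσ·A_surf·T⁴  ⇒  T⁴ = (1−a)S/(1σ).
T⁴ = 0.890·35.5/(1·5.67×10⁻⁸) = 5.572×10⁸ K⁴.
T = (5.572×10⁸)^(1/4).

T ≈ 154 K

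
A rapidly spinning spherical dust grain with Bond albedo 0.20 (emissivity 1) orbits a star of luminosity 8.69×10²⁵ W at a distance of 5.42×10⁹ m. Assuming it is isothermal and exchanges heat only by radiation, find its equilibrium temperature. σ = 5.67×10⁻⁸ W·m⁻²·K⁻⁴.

T ≈ 955 K

First find the stellar flux at distance d: S = L/(4πd²) = 8.69×10²⁵/(4π·(5.42×10⁹)²) = 2.354×10⁵ W/m².
For an isothermal sphere, absorbed (1−a)S·πr² = emitted σ·4πr²·T⁴, so T⁴ = (1−a)S/(4σ).
T⁴ = 0.800·2.354×10⁵/(4·5.67×10⁻⁸) = 8.303×10¹¹ K⁴.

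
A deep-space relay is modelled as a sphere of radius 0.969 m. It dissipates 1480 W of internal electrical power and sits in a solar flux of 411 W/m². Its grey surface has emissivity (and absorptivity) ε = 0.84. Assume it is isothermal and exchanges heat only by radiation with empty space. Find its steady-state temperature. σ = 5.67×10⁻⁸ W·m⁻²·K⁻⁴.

T ≈ 258 K

At steady state, absorbed solar power + internal power = radiated power.
Absorbed: α·S·A_cross = 0.84·411·2.950 = 1018 W (cross-section πr²).
Total input = 1018 + 1480 = 2498 W.
Radiated: εσ·A_surf·T⁴ with A_surf = 4πr² = 11.80 m².
T⁴ = 2498/(0.84·5.67×10⁻⁸·11.80) = 4.446×10⁹ K⁴.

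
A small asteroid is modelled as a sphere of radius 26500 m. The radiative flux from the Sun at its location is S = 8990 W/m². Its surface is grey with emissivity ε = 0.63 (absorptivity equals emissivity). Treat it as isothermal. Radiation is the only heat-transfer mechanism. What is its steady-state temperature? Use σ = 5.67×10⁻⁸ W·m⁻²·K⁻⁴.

At equilibrium, absorbed power = emitted power.
Absorbing cross-section = πr² = 2.206×10⁹ m²; emitting surface = 4πr² = 8.825×10⁹ m² (ratio 4).
εS·A_cross = εσ·A_surf·T⁴  ⇒  T⁴ = S/(4σ)   (ε cancels).
T⁴ = 8990/(4·5.67×10⁻⁸) = 3.964×10¹⁰ K⁴.
T = (3.964×10¹⁰)^(1/4).

T ≈ 446 K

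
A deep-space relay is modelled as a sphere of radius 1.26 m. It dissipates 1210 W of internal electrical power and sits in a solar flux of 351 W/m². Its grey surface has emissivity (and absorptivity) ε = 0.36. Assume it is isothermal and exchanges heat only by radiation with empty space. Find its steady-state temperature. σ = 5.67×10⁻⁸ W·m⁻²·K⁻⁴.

T ≈ 259 K

At steady state, absorbed solar power + internal power = radiated power.
Absorbed: α·S·A_cross = 0.36·351·4.988 = 630.2 W (cross-section πr²).
Total input = 630.2 + 1210 = 1840 W.
Radiated: εσ·A_surf·T⁴ with A_surf = 4πr² = 19.95 m².
T⁴ = 1840/(0.36·5.67×10⁻⁸·19.95) = 4.519×10⁹ K⁴.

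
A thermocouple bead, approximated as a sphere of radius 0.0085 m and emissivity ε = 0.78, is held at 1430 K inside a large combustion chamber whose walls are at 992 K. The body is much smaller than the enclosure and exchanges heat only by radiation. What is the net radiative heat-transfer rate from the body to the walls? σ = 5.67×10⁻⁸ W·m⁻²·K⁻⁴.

P_net ≈ 129 W

For a small grey body in a large enclosure: P_net = εσA(T_body⁴ − T_wall⁴).
A = 4πr² = 9.079×10⁻⁴ m²; T_body⁴ − T_wall⁴ = 4.182×10¹² − 9.684×10¹¹ = 3.213×10¹² K⁴.
|P_net| = 0.78·5.67×10⁻⁸·9.079×10⁻⁴·3.213×10¹².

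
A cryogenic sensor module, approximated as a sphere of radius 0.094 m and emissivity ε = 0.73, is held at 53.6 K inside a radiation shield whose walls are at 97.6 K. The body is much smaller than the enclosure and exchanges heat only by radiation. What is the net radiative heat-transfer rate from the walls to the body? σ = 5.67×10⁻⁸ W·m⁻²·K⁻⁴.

For a small grey body in a large enclosure: P_net = εσA(T_body⁴ − T_wall⁴).
A = 4πr² = 0.1110 m²; T_body⁴ − T_wall⁴ = 8.254×10⁶ − 9.074×10⁷ = -8.249×10⁷ K⁴.
|P_net| = 0.73·5.67×10⁻⁸·0.1110·8.249×10⁷.

P_net ≈ 0.379 W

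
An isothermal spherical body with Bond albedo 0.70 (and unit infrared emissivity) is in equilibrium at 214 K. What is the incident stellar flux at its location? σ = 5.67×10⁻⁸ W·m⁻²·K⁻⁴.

(1−a)S·πr² = σ·4πr²·T⁴ ⇒ S = 4σT⁴/(1−a).
S = 4·5.67×10⁻⁸·2.097×10⁹/0.300.

S ≈ 1590 W/m²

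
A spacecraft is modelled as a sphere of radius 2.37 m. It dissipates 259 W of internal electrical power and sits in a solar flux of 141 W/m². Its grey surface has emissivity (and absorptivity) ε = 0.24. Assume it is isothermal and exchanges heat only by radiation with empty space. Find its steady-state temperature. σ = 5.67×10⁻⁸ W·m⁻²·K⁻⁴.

T ≈ 173 K

At steady state, absorbed solar power + internal power = radiated power.
Absorbed: α·S·A_cross = 0.24·141·17.65 = 597.1 W (cross-section πr²).
Total input = 597.1 + 259 = 856.1 W.
Radiated: εσ·A_surf·T⁴ with A_surf = 4πr² = 70.58 m².
T⁴ = 856.1/(0.24·5.67×10⁻⁸·70.58) = 8.913×10⁸ K⁴.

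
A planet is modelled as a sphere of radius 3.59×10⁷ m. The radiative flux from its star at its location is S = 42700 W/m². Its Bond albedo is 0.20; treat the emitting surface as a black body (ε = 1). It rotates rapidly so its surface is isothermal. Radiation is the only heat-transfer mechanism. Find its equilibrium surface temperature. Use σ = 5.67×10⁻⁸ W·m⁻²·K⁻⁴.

T ≈ 623 K

At equilibrium, absorbed power = emitted power.
Absorbing cross-section = πr² = 4.049×10¹⁵ m²; emitting surface = 4πr² = 1.620×10¹⁶ m² (ratio 4).
(1−a)S·A_cross = εσ·A_surf·T⁴  ⇒  T⁴ = (1−a)S/(4σ).
T⁴ = 0.800·42700/(4·5.67×10⁻⁸) = 1.506×10¹¹ K⁴.
T = (1.506×10¹¹)^(1/4).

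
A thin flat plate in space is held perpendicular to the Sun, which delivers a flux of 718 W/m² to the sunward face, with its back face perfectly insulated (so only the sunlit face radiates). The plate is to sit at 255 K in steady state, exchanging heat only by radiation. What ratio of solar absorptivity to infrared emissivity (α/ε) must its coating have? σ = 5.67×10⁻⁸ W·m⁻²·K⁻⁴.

Balance: αS·A = εσ·1A·T⁴ ⇒ α/ε = σT⁴/S.
α/ε = 5.67×10⁻⁸·(255)⁴/718 = 5.67×10⁻⁸·4.228×10⁹/718.

α/ε ≈ 0.334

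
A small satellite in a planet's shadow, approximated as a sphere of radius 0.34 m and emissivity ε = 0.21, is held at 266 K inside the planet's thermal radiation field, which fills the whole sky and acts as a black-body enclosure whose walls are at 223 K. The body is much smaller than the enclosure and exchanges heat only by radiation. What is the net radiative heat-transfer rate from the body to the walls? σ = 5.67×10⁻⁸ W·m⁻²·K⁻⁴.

P_net ≈ 43.8 W

For a small grey body in a large enclosure: P_net = εσA(T_body⁴ − T_wall⁴).
A = 4πr² = 1.453 m²; T_body⁴ − T_wall⁴ = 5.006×10⁹ − 2.473×10⁹ = 2.533×10⁹ K⁴.
|P_net| = 0.21·5.67×10⁻⁸·1.453·2.533×10⁹.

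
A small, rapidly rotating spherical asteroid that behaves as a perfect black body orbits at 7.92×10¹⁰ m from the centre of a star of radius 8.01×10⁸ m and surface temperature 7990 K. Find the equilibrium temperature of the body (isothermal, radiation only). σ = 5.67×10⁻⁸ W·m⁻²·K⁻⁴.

The star's surface emits σT_*⁴; at distance d the flux is S = σT_*⁴(R_*/d)².
S = 5.67×10⁻⁸·(7990)⁴·(8.01×10⁸/7.92×10¹⁰)² = 23640 W/m².
For an isothermal sphere T⁴ = (1−a)S/(4σ) = 1.042×10¹¹ K⁴.

T ≈ 568 K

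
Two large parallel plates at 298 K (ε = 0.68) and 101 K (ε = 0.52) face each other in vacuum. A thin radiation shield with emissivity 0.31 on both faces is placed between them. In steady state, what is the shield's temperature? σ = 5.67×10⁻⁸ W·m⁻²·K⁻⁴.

In steady state the net flux on the hot side equals that on the cold side.
σ(T₁⁴−T_s⁴)/D₁ = σ(T_s⁴−T₂⁴)/D₂, with D₁ = 1/ε₁+1/ε_s−1 = 3.696, D₂ = 1/ε_s+1/ε₂−1 = 4.149.
Solve for T_s⁴: T_s⁴ = (D₂·T₁⁴ + D₁·T₂⁴)/(D₁+D₂) = 4.220×10⁹ K⁴.

T_s ≈ 255 K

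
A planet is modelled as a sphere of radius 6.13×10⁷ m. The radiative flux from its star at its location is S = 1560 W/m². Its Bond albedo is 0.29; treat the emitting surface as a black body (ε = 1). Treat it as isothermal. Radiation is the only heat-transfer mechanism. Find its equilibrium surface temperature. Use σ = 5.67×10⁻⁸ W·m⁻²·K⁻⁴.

At equilibrium, absorbed power = emitted power.
Absorbing cross-section = πr² = 1.181×10¹⁶ m²; emitting surface = 4πr² = 4.722×10¹⁶ m² (ratio 4).
(1−a)S·A_cross = εσ·A_surf·T⁴  ⇒  T⁴ = (1−a)S/(4σ).
T⁴ = 0.710·1560/(4·5.67×10⁻⁸) = 4.884×10⁹ K⁴.
T = (4.884×10⁹)^(1/4).

T ≈ 264 K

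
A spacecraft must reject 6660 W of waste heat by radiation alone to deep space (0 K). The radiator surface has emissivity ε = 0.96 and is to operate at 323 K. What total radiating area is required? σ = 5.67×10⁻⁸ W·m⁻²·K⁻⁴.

A ≈ 11.2 m²

P = εσA T⁴ ⇒ A = P/(εσT⁴).
T⁴ = 1.088×10¹⁰ K⁴.
A = 6660/(0.96 × 5.67×10⁻⁸ × 1.088×10¹⁰).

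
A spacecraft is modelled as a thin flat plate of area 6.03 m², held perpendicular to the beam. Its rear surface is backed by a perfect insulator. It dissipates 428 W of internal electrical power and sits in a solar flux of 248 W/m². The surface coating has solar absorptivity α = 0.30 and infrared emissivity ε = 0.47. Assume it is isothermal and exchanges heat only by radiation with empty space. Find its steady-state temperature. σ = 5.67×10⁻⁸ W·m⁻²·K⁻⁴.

T ≈ 272 K

At steady state, absorbed solar power + internal power = radiated power.
Absorbed: α·S·A_cross = 0.30·248·6.030 = 448.6 W (cross-section A).
Total input = 448.6 + 428 = 876.6 W.
Radiated: εσ·A_surf·T⁴ with A_surf = A = 6.030 m².
T⁴ = 876.6/(0.47·5.67×10⁻⁸·6.030) = 5.455×10⁹ K⁴.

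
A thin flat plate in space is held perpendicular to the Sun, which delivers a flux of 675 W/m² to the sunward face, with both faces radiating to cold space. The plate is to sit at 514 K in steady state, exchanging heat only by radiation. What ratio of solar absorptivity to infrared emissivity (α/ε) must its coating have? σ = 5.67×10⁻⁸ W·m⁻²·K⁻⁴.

Balance: αS·A = εσ·2A·T⁴ ⇒ α/ε = 2σT⁴/S.
α/ε = 2·5.67×10⁻⁸·(514)⁴/675 = 2·5.67×10⁻⁸·6.980×10¹⁰/675.

α/ε ≈ 11.7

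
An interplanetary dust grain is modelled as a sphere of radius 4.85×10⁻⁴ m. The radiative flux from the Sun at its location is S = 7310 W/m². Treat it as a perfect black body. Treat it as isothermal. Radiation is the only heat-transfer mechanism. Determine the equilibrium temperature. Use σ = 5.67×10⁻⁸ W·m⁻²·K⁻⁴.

T ≈ 424 K

At equilibrium, absorbed power = emitted power.
Absorbing cross-section = πr² = 7.390×10⁻⁷ m²; emitting surface = 4πr² = 2.956×10⁻⁶ m² (ratio 4).
S·A_cross = εσ·A_surf·T⁴  ⇒  T⁴ = S/(4σ).
T⁴ = 1.00·7310/(4·5.67×10⁻⁸) = 3.223×10¹⁰ K⁴.
T = (3.223×10¹⁰)^(1/4).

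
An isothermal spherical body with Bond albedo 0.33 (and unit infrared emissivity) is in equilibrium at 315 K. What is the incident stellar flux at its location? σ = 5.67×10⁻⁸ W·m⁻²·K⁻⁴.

(1−a)S·πr² = σ·4πr²·T⁴ ⇒ S = 4σT⁴/(1−a).
S = 4·5.67×10⁻⁸·9.846×10⁹/0.670.

S ≈ 3330 W/m²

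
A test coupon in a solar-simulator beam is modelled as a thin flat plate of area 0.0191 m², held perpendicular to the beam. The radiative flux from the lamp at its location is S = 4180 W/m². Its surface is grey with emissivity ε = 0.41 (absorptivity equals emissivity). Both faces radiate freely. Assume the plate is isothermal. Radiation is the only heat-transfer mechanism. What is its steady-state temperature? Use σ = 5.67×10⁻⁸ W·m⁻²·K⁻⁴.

At equilibrium, absorbed power = emitted power.
Absorbing cross-section = A = 0.01910 m²; emitting surface = 2A = 0.03820 m² (ratio 2).
εS·A_cross = εσ·A_surf·T⁴  ⇒  T⁴ = S/(2σ)   (ε cancels).
T⁴ = 4180/(2·5.67×10⁻⁸) = 3.686×10¹⁰ K⁴.
T = (3.686×10¹⁰)^(1/4).

T ≈ 438 K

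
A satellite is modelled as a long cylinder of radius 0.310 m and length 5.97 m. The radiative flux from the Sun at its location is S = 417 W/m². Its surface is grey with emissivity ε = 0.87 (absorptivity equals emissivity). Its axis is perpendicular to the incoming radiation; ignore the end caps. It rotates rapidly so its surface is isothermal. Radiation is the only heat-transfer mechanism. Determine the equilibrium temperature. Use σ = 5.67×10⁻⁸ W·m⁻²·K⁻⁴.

T ≈ 220 K

At equilibrium, absorbed power = emitted power.
Absorbing cross-section = 2rL = 3.701 m²; emitting surface = 2πrL = 11.63 m² (ratio π).
εS·A_cross = εσ·A_surf·T⁴  ⇒  T⁴ = S/(πσ)   (ε cancels).
T⁴ = 417/(π·5.67×10⁻⁸) = 2.341×10⁹ K⁴.
T = (2.341×10⁹)^(1/4).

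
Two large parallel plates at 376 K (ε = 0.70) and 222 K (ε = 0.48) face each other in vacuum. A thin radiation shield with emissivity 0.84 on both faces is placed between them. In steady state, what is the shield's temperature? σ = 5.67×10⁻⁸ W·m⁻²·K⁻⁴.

In steady state the net flux on the hot side equals that on the cold side.
σ(T₁⁴−T_s⁴)/D₁ = σ(T_s⁴−T₂⁴)/D₂, with D₁ = 1/ε₁+1/ε_s−1 = 1.619, D₂ = 1/ε_s+1/ε₂−1 = 2.274.
Solve for T_s⁴: T_s⁴ = (D₂·T₁⁴ + D₁·T₂⁴)/(D₁+D₂) = 1.268×10¹⁰ K⁴.

T_s ≈ 336 K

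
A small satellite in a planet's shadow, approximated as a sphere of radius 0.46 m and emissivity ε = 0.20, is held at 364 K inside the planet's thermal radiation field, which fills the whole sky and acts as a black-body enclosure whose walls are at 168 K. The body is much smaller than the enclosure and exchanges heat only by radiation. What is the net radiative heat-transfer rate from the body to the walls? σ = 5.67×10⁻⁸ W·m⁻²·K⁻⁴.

P_net ≈ 505 W

For a small grey body in a large enclosure: P_net = εσA(T_body⁴ − T_wall⁴).
A = 4πr² = 2.659 m²; T_body⁴ − T_wall⁴ = 1.756×10¹⁰ − 7.966×10⁸ = 1.676×10¹⁰ K⁴.
|P_net| = 0.20·5.67×10⁻⁸·2.659·1.676×10¹⁰.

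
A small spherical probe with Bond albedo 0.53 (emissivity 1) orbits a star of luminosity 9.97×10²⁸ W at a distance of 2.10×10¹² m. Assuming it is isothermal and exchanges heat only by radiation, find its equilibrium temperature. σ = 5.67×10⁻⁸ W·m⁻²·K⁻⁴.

First find the stellar flux at distance d: S = L/(4πd²) = 9.97×10²⁸/(4π·(2.10×10¹²)²) = 1799 W/m².
For an isothermal sphere, absorbed (1−a)S·πr² = emitted σ·4πr²·T⁴, so T⁴ = (1−a)S/(4σ).
T⁴ = 0.470·1799/(4·5.67×10⁻⁸) = 3.728×10⁹ K⁴.

T ≈ 247 K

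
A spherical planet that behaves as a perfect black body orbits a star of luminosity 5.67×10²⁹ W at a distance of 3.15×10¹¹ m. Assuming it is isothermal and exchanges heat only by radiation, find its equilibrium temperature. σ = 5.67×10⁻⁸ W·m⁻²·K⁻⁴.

T ≈ 1190 K

First find the stellar flux at distance d: S = L/(4πd²) = 5.67×10²⁹/(4π·(3.15×10¹¹)²) = 4.547×10⁵ W/m².
For an isothermal sphere, absorbed (1−a)S·πr² = emitted σ·4πr²·T⁴, so T⁴ = (1−a)S/(4σ).
T⁴ = 1.00·4.547×10⁵/(4·5.67×10⁻⁸) = 2.005×10¹² K⁴.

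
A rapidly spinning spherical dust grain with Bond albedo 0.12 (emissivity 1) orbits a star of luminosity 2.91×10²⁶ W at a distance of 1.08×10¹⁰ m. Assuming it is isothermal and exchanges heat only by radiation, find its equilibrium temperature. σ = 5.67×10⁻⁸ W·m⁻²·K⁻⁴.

First find the stellar flux at distance d: S = L/(4πd²) = 2.91×10²⁶/(4π·(1.08×10¹⁰)²) = 1.985×10⁵ W/m².
For an isothermal sphere, absorbed (1−a)S·πr² = emitted σ·4πr²·T⁴, so T⁴ = (1−a)S/(4σ).
T⁴ = 0.880·1.985×10⁵/(4·5.67×10⁻⁸) = 7.703×10¹¹ K⁴.

T ≈ 937 K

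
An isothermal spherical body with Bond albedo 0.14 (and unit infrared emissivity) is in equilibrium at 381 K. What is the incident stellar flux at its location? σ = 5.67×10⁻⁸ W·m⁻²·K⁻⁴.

S ≈ 5560 W/m²

(1−a)S·πr² = σ·4πr²·T⁴ ⇒ S = 4σT⁴/(1−a).
S = 4·5.67×10⁻⁸·2.107×10¹⁰/0.860.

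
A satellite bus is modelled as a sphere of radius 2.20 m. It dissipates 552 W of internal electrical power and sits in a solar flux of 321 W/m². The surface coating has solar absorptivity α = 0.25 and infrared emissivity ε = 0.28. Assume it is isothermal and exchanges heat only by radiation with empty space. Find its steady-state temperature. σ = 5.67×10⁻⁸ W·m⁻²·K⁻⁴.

T ≈ 207 K

At steady state, absorbed solar power + internal power = radiated power.
Absorbed: α·S·A_cross = 0.25·321·15.21 = 1220 W (cross-section πr²).
Total input = 1220 + 552 = 1772 W.
Radiated: εσ·A_surf·T⁴ with A_surf = 4πr² = 60.82 m².
T⁴ = 1772/(0.28·5.67×10⁻⁸·60.82) = 1.835×10⁹ K⁴.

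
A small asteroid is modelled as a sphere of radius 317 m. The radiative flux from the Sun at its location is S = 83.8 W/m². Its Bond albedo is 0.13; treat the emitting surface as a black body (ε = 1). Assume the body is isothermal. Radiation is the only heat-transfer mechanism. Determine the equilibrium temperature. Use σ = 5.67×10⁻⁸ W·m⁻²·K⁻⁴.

At equilibrium, absorbed power = emitted power.
Absorbing cross-section = πr² = 3.157×10⁵ m²; emitting surface = 4πr² = 1.263×10⁶ m² (ratio 4).
(1−a)S·A_cross = εσ·A_surf·T⁴  ⇒  T⁴ = (1−a)S/(4σ).
T⁴ = 0.870·83.8/(4·5.67×10⁻⁸) = 3.215×10⁸ K⁴.
T = (3.215×10⁸)^(1/4).

T ≈ 134 K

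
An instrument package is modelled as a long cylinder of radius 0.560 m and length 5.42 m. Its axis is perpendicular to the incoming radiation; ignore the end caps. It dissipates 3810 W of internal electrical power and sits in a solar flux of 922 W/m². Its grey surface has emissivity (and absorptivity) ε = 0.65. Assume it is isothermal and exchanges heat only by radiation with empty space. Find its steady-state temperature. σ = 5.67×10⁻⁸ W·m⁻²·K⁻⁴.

T ≈ 321 K

At steady state, absorbed solar power + internal power = radiated power.
Absorbed: α·S·A_cross = 0.65·922·6.070 = 3638 W (cross-section 2rL).
Total input = 3638 + 3810 = 7448 W.
Radiated: εσ·A_surf·T⁴ with A_surf = 2πrL = 19.07 m².
T⁴ = 7448/(0.65·5.67×10⁻⁸·19.07) = 1.060×10¹⁰ K⁴.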